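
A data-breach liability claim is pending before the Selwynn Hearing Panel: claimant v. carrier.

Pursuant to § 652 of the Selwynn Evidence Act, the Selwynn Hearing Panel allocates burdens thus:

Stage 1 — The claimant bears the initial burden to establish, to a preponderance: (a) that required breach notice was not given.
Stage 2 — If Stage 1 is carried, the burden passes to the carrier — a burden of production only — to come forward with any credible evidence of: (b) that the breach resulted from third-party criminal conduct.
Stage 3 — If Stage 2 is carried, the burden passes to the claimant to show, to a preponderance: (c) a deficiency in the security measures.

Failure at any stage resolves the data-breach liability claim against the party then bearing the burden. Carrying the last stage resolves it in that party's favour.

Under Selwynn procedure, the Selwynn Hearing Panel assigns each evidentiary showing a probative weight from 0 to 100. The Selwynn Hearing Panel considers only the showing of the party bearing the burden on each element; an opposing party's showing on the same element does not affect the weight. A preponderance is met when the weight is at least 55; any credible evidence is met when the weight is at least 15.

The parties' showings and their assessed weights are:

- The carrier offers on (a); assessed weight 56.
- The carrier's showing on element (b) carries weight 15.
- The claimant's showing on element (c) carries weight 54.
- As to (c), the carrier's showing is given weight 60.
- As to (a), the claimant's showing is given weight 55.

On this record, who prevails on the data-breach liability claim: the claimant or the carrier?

Stage 1 — burden on claimant; standard: a preponderance (weight is at least 55).
    (a): 55 (carrier's 56 disregarded) ≥ 55 [met]
  Stage 1 is satisfied; the onus moves to the carrier.
Stage 2 — burden on carrier; standard: any credible evidence (weight is at least 15).
    (b): 15 ≥ 15 [met]
  All elements met. The burden passes to the claimant.
Stage 3 — burden on claimant; standard: a preponderance (weight is at least 55).
    (c): 54 (carrier's 60 disregarded) < 55 [not met]
  Stage 3 not carried; the claimant fails its burden.
The analysis ends at Stage 3; the carrier prevails.

carrier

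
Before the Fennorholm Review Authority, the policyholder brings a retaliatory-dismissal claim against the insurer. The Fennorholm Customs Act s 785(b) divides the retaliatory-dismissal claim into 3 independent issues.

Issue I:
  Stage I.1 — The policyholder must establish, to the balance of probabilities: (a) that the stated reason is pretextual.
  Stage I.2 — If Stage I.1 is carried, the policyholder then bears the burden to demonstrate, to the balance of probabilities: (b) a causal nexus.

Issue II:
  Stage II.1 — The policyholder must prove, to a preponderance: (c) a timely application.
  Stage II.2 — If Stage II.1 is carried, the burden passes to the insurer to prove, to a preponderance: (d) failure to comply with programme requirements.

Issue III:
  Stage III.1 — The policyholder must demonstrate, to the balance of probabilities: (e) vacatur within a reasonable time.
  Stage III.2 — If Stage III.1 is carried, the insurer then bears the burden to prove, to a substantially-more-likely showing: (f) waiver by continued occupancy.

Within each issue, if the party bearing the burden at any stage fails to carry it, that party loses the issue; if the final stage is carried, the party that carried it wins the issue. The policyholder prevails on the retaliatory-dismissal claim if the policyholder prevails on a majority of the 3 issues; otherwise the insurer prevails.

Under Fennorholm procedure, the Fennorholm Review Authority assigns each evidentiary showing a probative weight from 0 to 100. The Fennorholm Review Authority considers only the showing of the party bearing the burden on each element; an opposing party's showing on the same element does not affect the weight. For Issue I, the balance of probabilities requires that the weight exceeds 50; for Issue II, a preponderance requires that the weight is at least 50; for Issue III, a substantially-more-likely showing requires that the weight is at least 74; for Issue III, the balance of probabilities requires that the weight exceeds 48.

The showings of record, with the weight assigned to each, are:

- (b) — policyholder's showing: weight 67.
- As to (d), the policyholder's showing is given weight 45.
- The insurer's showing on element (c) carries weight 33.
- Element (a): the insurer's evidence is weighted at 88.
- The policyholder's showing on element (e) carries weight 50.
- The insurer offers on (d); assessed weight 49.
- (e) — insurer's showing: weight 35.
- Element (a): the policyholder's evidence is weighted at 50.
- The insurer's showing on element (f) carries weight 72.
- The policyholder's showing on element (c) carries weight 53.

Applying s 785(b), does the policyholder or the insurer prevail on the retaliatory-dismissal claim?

— Issue I —
Stage I.1 — burden on policyholder; standard: the balance of probabilities (weight exceeds 50).
    (a): 50 (insurer's 88 disregarded) ≤ 50 [not met]
  The policyholder does not carry Stage I.1.
The analysis ends at Stage I.1; the insurer prevails on this issue.
— Issue II —
At Stage II.1 the policyholder must meet a preponderance (weight is at least 50): on (c) the weight is 53 (the insurer's 33 is given no effect), which does reach 50, so (c) meets the standard.
  The policyholder carries Stage II.1; the insurer now bears the burden.
At Stage II.2 the insurer must meet a preponderance (weight is at least 50): on (d) the weight is 49 (the policyholder's 45 is given no effect), which does not reach 50, so (d) does not meet the standard.
  The insurer does not carry Stage II.2.
The policyholder prevails on this issue.
— Issue III —
At Stage III.1 the policyholder must meet the balance of probabilities (weight exceeds 48): on (e) the weight is 50 (the insurer's 35 is given no effect), which does exceed 48, so (e) meets the standard.
  Stage III.1 is satisfied; the onus moves to the insurer.
At Stage III.2 the insurer must meet a substantially-more-likely showing (weight is at least 74): on (f) the weight is 72, which does not reach 74, so (f) does not meet the standard.
  The insurer does not carry Stage III.2.
The analysis ends at Stage III.2; the policyholder prevails on this issue.
Per-issue: Issue I → insurer; Issue II → policyholder; Issue III → policyholder. The policyholder must prevail on a majority of issues; overall, the policyholder prevails.

policyholder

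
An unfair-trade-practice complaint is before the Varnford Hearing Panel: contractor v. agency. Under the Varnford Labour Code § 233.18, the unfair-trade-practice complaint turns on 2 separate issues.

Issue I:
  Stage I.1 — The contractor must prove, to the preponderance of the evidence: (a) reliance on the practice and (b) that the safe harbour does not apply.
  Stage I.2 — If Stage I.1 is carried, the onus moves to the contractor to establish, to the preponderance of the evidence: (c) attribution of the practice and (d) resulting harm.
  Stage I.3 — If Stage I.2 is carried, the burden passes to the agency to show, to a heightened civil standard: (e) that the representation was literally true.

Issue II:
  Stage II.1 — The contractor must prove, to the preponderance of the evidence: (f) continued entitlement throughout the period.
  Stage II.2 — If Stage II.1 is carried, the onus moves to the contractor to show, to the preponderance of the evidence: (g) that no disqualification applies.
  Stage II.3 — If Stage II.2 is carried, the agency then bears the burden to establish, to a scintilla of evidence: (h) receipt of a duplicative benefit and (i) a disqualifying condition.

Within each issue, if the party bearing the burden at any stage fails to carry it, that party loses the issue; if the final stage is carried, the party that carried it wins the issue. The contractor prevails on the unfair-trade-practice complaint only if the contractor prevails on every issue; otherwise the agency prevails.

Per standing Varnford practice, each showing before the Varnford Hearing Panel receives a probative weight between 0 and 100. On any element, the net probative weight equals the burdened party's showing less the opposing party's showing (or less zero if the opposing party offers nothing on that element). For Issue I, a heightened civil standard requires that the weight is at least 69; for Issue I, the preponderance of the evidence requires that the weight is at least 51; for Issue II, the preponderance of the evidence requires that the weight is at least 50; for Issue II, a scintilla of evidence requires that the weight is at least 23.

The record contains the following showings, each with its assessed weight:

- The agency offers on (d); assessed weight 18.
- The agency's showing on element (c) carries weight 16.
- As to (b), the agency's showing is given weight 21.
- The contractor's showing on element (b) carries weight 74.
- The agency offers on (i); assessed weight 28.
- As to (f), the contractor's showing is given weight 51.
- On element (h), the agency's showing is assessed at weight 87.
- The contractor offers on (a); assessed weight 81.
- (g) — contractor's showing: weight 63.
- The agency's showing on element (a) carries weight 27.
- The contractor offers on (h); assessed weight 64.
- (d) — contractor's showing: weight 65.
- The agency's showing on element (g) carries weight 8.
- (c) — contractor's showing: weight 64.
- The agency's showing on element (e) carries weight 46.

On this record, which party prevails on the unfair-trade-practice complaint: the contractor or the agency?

agency

— Issue I —
Stage I.1 — burden on contractor; standard: the preponderance of the evidence (weight is at least 51).
    (a): 81 − 27 = 54 ≥ 51 [met]
    (b): 74 − 21 = 53 ≥ 51 [met]
  Stage I.1 carried; the burden remains with the contractor.
Stage I.2 — burden on contractor; standard: the preponderance of the evidence (weight is at least 51).
    (c): 64 − 16 = 48 < 51 [not met]
    (d): 65 − 18 = 47 < 51 [not met]
  The contractor does not carry Stage I.2.
The analysis ends at Stage I.2; the agency prevails on this issue.
— Issue II —
Stage II.1 (contractor, the preponderance of the evidence, weight is at least 50): (f) 51 ≥ 50 — meets.
  Stage II.1 is satisfied; the contractor continues to bear the burden.
Stage II.2 (contractor, the preponderance of the evidence, weight is at least 50): (g) net 63−8=55 ≥ 50 — meets.
  Stage II.2 is satisfied; the onus moves to the agency.
Stage II.3 (agency, a scintilla of evidence, weight is at least 23): (h) net 87−64=23 ≥ 23 — meets; (i) 28 ≥ 23 — meets.
  All elements met at the final stage.
All stages carried — the agency prevails on this issue.
Per-issue: Issue I → agency; Issue II → agency. The contractor must prevail on every issue; overall, the agency prevails.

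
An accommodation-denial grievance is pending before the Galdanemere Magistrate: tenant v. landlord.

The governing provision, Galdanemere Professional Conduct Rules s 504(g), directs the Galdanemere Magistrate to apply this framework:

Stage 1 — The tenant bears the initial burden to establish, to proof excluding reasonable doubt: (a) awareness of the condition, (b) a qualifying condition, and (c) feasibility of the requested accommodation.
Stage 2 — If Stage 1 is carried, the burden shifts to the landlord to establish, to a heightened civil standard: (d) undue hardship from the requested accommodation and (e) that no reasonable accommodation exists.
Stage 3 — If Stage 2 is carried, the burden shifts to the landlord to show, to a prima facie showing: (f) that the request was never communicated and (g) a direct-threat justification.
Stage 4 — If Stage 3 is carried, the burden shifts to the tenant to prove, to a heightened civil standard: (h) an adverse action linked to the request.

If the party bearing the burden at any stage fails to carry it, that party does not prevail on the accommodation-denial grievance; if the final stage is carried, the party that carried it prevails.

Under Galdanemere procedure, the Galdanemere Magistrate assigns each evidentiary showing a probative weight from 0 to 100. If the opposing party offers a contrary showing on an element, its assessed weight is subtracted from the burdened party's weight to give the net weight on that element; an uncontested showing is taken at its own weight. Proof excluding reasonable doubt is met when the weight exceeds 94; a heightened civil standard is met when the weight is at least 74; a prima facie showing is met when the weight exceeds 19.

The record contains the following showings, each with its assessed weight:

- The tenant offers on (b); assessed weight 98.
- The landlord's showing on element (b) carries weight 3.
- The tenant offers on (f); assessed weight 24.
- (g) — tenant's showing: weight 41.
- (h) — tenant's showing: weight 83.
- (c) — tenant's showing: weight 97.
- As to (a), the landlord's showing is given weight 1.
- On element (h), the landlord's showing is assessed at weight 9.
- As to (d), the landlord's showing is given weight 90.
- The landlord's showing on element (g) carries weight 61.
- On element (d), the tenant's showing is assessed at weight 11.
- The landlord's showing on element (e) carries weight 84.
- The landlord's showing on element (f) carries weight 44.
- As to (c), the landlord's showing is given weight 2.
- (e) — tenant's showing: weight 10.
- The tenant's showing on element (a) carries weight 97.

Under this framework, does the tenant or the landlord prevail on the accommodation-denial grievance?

tenant

Stage 1 — burden on tenant; standard: proof excluding reasonable doubt (weight exceeds 94).
    (a): 97 − 1 = 96 > 94 [met]
    (b): 98 − 3 = 95 > 94 [met]
    (c): 97 − 2 = 95 > 94 [met]
  Stage 1 carried; the burden shifts to the landlord.
Stage 2 — burden on landlord; standard: a heightened civil standard (weight is at least 74).
    (d): 90 − 11 = 79 ≥ 74 [met]
    (e): 84 − 10 = 74 ≥ 74 [met]
  Stage 2 is satisfied; the landlord continues to bear the burden.
Stage 3 — burden on landlord; standard: a prima facie showing (weight exceeds 19).
    (f): 44 − 24 = 20 > 19 [met]
    (g): 61 − 41 = 20 > 19 [met]
  Stage 3 is satisfied; the onus moves to the tenant.
Stage 4 — burden on tenant; standard: a heightened civil standard (weight is at least 74).
    (h): 83 − 9 = 74 ≥ 74 [met]
  Stage 4 carried; the final stage is satisfied.
All stages carried — the tenant prevails.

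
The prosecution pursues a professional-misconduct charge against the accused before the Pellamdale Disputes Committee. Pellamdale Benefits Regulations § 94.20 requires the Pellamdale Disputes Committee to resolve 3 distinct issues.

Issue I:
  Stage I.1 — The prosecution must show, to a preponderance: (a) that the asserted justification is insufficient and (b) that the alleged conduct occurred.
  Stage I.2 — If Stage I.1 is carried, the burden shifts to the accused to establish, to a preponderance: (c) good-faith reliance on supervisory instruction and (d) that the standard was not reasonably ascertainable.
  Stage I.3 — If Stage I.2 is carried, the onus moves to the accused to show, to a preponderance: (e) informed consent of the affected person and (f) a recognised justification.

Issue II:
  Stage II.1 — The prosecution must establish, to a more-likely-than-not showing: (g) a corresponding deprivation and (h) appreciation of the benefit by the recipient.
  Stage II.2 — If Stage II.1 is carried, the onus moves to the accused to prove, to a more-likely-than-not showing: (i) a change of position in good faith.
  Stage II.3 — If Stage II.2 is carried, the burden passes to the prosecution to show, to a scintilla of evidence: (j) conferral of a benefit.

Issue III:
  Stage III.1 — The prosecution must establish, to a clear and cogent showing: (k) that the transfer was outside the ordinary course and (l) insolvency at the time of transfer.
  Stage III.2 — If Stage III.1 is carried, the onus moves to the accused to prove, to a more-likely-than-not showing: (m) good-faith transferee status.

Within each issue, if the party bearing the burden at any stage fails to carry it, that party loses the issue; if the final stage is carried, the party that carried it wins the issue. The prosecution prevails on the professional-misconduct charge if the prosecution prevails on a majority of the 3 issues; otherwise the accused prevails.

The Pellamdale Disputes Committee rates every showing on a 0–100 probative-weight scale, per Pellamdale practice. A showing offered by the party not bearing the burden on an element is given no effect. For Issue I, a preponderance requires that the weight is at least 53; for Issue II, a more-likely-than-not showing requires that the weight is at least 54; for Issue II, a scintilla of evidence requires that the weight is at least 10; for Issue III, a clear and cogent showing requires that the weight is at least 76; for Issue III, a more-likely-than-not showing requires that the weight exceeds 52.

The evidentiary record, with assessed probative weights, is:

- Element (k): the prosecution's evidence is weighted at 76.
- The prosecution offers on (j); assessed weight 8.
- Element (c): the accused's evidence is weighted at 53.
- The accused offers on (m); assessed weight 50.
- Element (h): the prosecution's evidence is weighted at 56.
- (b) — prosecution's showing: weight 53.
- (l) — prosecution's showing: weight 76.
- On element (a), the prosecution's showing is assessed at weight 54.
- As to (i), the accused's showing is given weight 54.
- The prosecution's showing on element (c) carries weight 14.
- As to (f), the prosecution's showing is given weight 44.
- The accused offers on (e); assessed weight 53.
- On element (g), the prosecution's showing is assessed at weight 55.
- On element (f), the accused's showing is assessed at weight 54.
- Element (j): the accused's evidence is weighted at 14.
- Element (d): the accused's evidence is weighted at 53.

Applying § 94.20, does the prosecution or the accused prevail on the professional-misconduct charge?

accused

— Issue I —
At Stage I.1 the prosecution must meet a preponderance (weight is at least 53): on (a) the weight is 54, ≥ 53, so (a) meets the standard; on (b) the weight is 53, ≥ 53, so (b) meets the standard.
  The prosecution carries Stage I.1; the accused now bears the burden.
At Stage I.2 the accused must meet a preponderance (weight is at least 53): on (c) the weight is 53 (the prosecution's 14 is given no effect), ≥ 53, so (c) meets the standard; on (d) the weight is 53, which does reach 53, so (d) meets the standard.
  Stage I.2 carried; the burden remains with the accused.
At Stage I.3 the accused must meet a preponderance (weight is at least 53): on (e) the weight is 53, ≥ 53, so (e) meets the standard; on (f) the weight is 54 (the prosecution's 44 is given no effect), which does reach 53, so (f) meets the standard.
  The accused carries the last stage.
Every stage carried; the accused prevails on this issue.
— Issue II —
At Stage II.1 the prosecution must meet a more-likely-than-not showing (weight is at least 54): on (g) the weight is 55, ≥ 54, so (g) meets the standard; on (h) the weight is 56, ≥ 54, so (h) meets the standard.
  All elements met. The burden passes to the accused.
At Stage II.2 the accused must meet a more-likely-than-not showing (weight is at least 54): on (i) the weight is 54, which does reach 54, so (i) meets the standard.
  Stage II.2 carried; the burden shifts to the prosecution.
At Stage II.3 the prosecution must meet a scintilla of evidence (weight is at least 10): on (j) the weight is 8 (the accused's 14 is given no effect), which does not reach 10, so (j) does not meet the standard.
  The prosecution does not carry Stage II.3.
The accused prevails on this issue.
— Issue III —
Stage III.1 (prosecution, a clear and cogent showing, weight is at least 76): (k) 76 ≥ 76 — meets; (l) 76 ≥ 76 — meets.
  The prosecution carries Stage III.1; the accused now bears the burden.
Stage III.2 (accused, a more-likely-than-not showing, weight exceeds 52): (m) 50 ≤ 52 — fails.
  Not every element is met, so the accused fails to carry Stage III.2.
The prosecution prevails on this issue.
Per-issue: Issue I → accused; Issue II → accused; Issue III → prosecution. The prosecution must prevail on a majority of issues; overall, the accused prevails.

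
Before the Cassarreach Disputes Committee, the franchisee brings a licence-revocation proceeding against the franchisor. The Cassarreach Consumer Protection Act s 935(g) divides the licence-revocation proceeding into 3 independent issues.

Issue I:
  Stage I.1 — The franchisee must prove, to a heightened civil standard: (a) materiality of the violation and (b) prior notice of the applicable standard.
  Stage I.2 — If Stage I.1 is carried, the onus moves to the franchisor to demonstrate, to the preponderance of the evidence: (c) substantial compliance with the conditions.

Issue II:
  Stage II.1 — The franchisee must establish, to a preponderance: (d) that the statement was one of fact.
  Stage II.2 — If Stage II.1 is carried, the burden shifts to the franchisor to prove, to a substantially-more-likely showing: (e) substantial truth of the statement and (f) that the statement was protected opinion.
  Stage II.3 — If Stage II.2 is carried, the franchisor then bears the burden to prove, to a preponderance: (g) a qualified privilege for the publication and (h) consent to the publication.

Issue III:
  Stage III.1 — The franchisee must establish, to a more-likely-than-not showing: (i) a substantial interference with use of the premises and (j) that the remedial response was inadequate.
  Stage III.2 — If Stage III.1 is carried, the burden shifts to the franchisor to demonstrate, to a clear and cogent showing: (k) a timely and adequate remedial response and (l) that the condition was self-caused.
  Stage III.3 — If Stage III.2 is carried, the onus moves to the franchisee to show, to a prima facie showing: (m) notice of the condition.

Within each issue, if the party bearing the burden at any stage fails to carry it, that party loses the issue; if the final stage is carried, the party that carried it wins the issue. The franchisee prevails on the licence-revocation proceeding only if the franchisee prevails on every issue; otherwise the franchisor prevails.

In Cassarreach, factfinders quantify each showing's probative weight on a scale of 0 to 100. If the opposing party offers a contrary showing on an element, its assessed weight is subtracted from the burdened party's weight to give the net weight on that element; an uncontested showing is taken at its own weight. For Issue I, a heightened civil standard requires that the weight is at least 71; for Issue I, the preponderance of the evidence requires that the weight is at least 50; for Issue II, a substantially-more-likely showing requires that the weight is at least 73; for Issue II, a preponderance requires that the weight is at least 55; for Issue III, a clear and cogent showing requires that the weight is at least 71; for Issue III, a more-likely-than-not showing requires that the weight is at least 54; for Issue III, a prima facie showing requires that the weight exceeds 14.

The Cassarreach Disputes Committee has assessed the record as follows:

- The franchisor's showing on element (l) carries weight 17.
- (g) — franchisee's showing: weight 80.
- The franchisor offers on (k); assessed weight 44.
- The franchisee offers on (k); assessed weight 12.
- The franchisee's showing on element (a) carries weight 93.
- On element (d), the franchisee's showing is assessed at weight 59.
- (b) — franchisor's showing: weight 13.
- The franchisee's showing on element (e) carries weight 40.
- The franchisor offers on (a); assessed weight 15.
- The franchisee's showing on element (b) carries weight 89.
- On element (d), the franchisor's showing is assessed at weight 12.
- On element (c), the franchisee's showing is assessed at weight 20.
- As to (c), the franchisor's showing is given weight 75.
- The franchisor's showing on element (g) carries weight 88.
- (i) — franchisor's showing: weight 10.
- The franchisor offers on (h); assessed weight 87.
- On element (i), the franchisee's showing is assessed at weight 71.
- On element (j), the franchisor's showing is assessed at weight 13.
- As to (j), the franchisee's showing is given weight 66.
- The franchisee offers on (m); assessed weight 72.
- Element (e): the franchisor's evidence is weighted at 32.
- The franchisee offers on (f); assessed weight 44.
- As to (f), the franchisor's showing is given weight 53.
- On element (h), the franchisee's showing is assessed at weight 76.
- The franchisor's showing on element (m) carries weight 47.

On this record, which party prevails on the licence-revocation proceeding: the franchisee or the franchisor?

franchisor

— Issue I —
Stage I.1 (franchisee, a heightened civil standard, weight is at least 71): (a) net 93−15=78 ≥ 71 — meets; (b) net 89−13=76 ≥ 71 — meets.
  The franchisee carries Stage I.1; the franchisor now bears the burden.
Stage I.2 (franchisor, the preponderance of the evidence, weight is at least 50): (c) net 75−20=55 ≥ 50 — meets.
  Stage I.2 carried; the final stage is satisfied.
With every stage satisfied, the franchisor prevails on this issue.
— Issue II —
Stage II.1 — burden on franchisee; standard: a preponderance (weight is at least 55).
    (d): 59 − 12 = 47 < 55 [not met]
  The franchisee does not carry Stage II.1.
The analysis ends at Stage II.1; the franchisor prevails on this issue.
— Issue III —
Stage III.1 (franchisee, a more-likely-than-not showing, weight is at least 54): (i) net 71−10=61 ≥ 54 — meets; (j) net 66−13=53 < 54 — fails.
  Stage III.1 not carried; the franchisee fails its burden.
So the franchisor prevails on this issue.
Per-issue: Issue I → franchisor; Issue II → franchisor; Issue III → franchisor. The franchisee must prevail on every issue; overall, the franchisor prevails.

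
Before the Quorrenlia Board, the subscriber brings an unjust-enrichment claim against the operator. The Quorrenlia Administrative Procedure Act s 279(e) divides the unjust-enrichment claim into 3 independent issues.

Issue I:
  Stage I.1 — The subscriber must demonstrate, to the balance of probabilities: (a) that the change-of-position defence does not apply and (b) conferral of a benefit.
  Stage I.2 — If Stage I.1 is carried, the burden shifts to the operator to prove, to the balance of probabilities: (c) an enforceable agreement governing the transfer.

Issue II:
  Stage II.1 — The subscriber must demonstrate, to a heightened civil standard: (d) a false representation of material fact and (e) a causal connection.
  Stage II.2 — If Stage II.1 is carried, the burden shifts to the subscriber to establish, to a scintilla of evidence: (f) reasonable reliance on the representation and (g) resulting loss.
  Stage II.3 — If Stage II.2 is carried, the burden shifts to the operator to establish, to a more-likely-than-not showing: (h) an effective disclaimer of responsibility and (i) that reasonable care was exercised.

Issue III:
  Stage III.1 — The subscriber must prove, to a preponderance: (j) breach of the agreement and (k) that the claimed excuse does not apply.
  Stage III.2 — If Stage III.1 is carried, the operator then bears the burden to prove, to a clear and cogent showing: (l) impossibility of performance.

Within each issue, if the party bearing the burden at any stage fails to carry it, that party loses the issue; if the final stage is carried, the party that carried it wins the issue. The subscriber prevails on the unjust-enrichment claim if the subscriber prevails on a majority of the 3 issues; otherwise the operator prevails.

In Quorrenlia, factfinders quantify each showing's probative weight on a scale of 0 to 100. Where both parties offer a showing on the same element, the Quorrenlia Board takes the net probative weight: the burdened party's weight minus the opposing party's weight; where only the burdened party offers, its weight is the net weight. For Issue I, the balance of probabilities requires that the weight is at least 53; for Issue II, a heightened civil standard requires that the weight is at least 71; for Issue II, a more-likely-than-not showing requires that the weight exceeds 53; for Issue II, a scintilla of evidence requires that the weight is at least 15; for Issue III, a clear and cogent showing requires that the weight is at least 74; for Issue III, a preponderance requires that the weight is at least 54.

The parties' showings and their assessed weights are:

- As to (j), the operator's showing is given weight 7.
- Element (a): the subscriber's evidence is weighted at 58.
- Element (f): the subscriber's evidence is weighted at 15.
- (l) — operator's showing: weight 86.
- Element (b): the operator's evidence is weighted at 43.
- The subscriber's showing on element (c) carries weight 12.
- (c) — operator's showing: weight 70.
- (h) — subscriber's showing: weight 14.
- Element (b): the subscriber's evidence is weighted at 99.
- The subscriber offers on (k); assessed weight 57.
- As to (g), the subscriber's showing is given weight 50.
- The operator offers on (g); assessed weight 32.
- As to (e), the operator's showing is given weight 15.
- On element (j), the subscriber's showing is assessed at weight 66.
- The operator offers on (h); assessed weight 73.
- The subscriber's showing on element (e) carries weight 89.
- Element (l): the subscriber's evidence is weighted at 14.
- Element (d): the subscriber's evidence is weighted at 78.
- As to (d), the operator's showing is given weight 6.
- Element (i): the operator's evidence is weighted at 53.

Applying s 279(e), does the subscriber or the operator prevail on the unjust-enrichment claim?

subscriber

— Issue I —
Stage I.1 — burden on subscriber; standard: the balance of probabilities (weight is at least 53).
    (a): 58 ≥ 53 [met]
    (b): 99 − 43 = 56 ≥ 53 [met]
  The subscriber carries Stage I.1; the operator now bears the burden.
Stage I.2 — burden on operator; standard: the balance of probabilities (weight is at least 53).
    (c): 70 − 12 = 58 ≥ 53 [met]
  All elements met at the final stage.
With every stage satisfied, the operator prevails on this issue.
— Issue II —
Stage II.1 (subscriber, a heightened civil standard, weight is at least 71): (d) net 78−6=72 ≥ 71 — meets; (e) net 89−15=74 ≥ 71 — meets.
  All elements met. The subscriber retains the burden for Stage II.2.
Stage II.2 (subscriber, a scintilla of evidence, weight is at least 15): (f) 15 ≥ 15 — meets; (g) net 50−32=18 ≥ 15 — meets.
  All elements met. The burden passes to the operator.
Stage II.3 (operator, a more-likely-than-not showing, weight exceeds 53): (h) net 73−14=59 > 53 — meets; (i) 53 ≤ 53 — fails.
  The operator does not carry Stage II.3.
So the subscriber prevails on this issue.
— Issue III —
Stage III.1 — burden on subscriber; standard: a preponderance (weight is at least 54).
    (j): 66 − 7 = 59 ≥ 54 [met]
    (k): 57 ≥ 54 [met]
  Stage III.1 carried; the burden shifts to the operator.
Stage III.2 — burden on operator; standard: a clear and cogent showing (weight is at least 74).
    (l): 86 − 14 = 72 < 74 [not met]
  The operator does not carry Stage III.2.
The subscriber prevails on this issue.
Per-issue: Issue I → operator; Issue II → subscriber; Issue III → subscriber. The subscriber must prevail on a majority of issues; overall, the subscriber prevails.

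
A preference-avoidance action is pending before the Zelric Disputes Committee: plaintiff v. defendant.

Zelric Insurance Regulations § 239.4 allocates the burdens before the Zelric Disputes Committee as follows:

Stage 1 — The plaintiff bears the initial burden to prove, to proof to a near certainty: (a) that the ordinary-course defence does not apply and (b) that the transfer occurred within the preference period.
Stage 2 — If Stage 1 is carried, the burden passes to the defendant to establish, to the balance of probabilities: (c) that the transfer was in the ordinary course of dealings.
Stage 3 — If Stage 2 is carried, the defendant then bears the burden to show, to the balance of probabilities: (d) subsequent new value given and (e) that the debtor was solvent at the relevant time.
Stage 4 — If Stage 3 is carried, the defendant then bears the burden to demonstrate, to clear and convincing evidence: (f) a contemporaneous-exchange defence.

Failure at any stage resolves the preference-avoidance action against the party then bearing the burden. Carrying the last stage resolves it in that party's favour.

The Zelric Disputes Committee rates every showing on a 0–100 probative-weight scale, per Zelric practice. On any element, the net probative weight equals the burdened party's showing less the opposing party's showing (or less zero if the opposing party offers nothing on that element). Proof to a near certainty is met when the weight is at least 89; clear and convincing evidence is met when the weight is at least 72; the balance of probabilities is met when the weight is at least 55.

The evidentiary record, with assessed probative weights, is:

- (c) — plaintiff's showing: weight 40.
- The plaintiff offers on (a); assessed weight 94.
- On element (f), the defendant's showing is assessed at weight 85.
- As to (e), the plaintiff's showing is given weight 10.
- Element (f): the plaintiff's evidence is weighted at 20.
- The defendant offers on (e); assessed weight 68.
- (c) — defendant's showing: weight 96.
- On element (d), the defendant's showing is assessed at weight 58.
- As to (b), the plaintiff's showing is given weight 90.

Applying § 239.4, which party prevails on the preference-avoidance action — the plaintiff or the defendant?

Stage 1 — burden on plaintiff; standard: proof to a near certainty (weight is at least 89).
    (a): 94 ≥ 89 [met]
    (b): 90 ≥ 89 [met]
  The plaintiff carries Stage 1; the defendant now bears the burden.
Stage 2 — burden on defendant; standard: the balance of probabilities (weight is at least 55).
    (c): 96 − 40 = 56 ≥ 55 [met]
  Stage 2 is satisfied; the defendant continues to bear the burden.
Stage 3 — burden on defendant; standard: the balance of probabilities (weight is at least 55).
    (d): 58 ≥ 55 [met]
    (e): 68 − 10 = 58 ≥ 55 [met]
  Stage 3 is satisfied; the defendant continues to bear the burden.
Stage 4 — burden on defendant; standard: clear and convincing evidence (weight is at least 72).
    (f): 85 − 20 = 65 < 72 [not met]
  Not every element is met, so the defendant fails to carry Stage 4.
The analysis ends at Stage 4; the plaintiff prevails.

plaintiff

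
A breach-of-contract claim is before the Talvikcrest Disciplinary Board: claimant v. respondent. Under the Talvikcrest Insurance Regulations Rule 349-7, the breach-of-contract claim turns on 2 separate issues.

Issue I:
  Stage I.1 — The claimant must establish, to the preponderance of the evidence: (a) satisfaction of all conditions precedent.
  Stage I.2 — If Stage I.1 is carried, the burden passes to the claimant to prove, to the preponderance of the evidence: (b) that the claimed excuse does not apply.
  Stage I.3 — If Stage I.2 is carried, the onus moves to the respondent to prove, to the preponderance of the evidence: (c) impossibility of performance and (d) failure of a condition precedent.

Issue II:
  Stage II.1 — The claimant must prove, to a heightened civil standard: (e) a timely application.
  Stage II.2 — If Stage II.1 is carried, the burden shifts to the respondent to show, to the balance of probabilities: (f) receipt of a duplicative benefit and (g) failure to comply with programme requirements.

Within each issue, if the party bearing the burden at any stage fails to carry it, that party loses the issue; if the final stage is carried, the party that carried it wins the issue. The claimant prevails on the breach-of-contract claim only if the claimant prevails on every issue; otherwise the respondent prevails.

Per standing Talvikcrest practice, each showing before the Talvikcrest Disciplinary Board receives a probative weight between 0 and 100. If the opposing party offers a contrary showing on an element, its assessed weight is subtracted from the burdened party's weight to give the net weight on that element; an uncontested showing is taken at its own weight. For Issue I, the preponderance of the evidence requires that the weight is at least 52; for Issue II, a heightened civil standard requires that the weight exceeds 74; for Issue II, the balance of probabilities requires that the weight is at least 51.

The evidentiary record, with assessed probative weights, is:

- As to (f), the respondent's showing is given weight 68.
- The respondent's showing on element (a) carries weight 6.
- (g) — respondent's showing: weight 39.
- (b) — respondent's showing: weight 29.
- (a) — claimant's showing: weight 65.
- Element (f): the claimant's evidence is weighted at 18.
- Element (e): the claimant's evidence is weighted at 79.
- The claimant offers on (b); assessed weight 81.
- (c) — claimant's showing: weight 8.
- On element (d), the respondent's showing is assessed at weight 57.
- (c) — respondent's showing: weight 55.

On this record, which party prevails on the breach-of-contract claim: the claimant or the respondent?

claimant

— Issue I —
Stage I.1 — burden on claimant; standard: the preponderance of the evidence (weight is at least 52).
    (a): 65 − 6 = 59 ≥ 52 [met]
  All elements met. The claimant retains the burden for Stage I.2.
Stage I.2 — burden on claimant; standard: the preponderance of the evidence (weight is at least 52).
    (b): 81 − 29 = 52 ≥ 52 [met]
  Stage I.2 carried; the burden shifts to the respondent.
Stage I.3 — burden on respondent; standard: the preponderance of the evidence (weight is at least 52).
    (c): 55 − 8 = 47 < 52 [not met]
    (d): 57 ≥ 52 [met]
  The respondent does not carry Stage I.3.
The analysis ends at Stage I.3; the claimant prevails on this issue.
— Issue II —
Stage II.1 (claimant, a heightened civil standard, weight exceeds 74): (e) 79 > 74 — meets.
  All elements met. The burden passes to the respondent.
Stage II.2 (respondent, the balance of probabilities, weight is at least 51): (f) net 68−18=50 < 51 — fails; (g) 39 < 51 — fails.
  Stage II.2 not carried; the respondent fails its burden.
The claimant prevails on this issue.
Per-issue: Issue I → claimant; Issue II → claimant. The claimant must prevail on every issue; overall, the claimant prevails.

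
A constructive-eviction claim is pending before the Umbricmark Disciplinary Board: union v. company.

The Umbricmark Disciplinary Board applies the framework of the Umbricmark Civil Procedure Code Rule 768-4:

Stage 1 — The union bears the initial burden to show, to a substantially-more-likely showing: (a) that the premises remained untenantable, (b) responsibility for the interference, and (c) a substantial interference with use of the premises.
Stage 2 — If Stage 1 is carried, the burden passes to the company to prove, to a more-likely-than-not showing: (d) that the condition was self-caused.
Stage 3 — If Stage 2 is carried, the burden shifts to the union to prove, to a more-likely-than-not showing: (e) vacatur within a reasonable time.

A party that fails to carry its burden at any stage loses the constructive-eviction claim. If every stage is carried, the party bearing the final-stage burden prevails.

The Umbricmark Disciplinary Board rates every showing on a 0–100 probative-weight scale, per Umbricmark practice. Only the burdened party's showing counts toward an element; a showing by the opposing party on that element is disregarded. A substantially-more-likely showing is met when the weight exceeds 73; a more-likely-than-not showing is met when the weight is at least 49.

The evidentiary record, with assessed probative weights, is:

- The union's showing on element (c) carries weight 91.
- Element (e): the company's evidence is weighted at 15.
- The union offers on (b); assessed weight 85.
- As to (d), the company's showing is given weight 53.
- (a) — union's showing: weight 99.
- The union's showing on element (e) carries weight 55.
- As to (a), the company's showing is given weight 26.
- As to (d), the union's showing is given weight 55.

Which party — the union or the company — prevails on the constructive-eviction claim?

Stage 1 — burden on union; standard: a substantially-more-likely showing (weight exceeds 73).
    (a): 99 (company's 26 disregarded) > 73 [met]
    (b): 85 > 73 [met]
    (c): 91 > 73 [met]
  Stage 1 carried; the burden shifts to the company.
Stage 2 — burden on company; standard: a more-likely-than-not showing (weight is at least 49).
    (d): 53 (union's 55 disregarded) ≥ 49 [met]
  Stage 2 is satisfied; the onus moves to the union.
Stage 3 — burden on union; standard: a more-likely-than-not showing (weight is at least 49).
    (e): 55 (company's 15 disregarded) ≥ 49 [met]
  All elements met at the final stage.
All stages carried — the union prevails.

union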